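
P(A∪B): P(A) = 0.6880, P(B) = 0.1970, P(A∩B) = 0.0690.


P(A∪B) = 0.6880 + 0.1970 - 0.0690
= 0.8850 - 0.0690
= 0.8160

P(A∪B) = 0.8160


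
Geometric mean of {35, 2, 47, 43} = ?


Product = 35 × 2 × 47 × 43 = 141470
GM = 141470^(1/4) = 19.3939

GM = 19.3939


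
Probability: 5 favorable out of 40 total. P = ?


P = 5/40 = 0.1250

P = 0.1250


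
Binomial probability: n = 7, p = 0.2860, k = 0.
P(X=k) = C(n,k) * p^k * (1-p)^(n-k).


C(7,0) = 1
p^0 = 1.000000
(1-p)^7 = 0.094599
P = 1 * 1.000000 * 0.094599 = 0.0946

P(X=0) = 0.0946


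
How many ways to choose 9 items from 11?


C(11,9) = 11!/(9! × 2!)
= 39916800/(362880 × 2)
= 55

C(11,9) = 55


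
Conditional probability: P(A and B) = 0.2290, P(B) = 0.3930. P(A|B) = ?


P(A|B) = 0.2290/0.3930 = 0.5827

P(A|B) = 0.5827


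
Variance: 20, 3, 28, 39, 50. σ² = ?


Mean = 28.0000
Squared deviations: 64.0000, 625.0000, 0, 121.0000, 484.0000
Sum = 1294.0000
Variance = 1294.0000/5 = 258.8000

Variance = 258.8000


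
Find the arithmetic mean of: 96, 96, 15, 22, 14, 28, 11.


Sum = 96 + 96 + 15 + 22 + 14 + 28 + 11 = 282
n = 7
Mean = 282/7 = 40.2857

Mean = 40.2857


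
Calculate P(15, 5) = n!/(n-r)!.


P(15,5) = 15!/10!
= 1307674368000/3628800
= 360360

P(15,5) = 360360


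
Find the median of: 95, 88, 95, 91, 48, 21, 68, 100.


Sorted: 21, 48, 68, 88, 91, 95, 95, 100
n = 8 (even)
Middle values: 88 and 91
Median = (88+91)/2 = 89.5000

Median = 89.5000


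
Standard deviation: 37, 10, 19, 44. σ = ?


Mean = 27.5000
Variance = 185.2500
SD = sqrt(185.2500) = 13.6107

SD = 13.6107


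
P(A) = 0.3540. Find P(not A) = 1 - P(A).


P(not A) = 1 - 0.3540 = 0.6460

P(not A) = 0.6460


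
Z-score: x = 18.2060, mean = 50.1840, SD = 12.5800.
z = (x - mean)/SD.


z = (18.2060 - 50.1840)/12.5800
= -31.9780/12.5800
= -2.5420

z = -2.5420


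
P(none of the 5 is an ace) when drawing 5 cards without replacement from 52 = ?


P(no aces) = (48/52) × (47/51) × (46/50) × (45/49) × (44/48)
= 0.6588

P = 0.6588


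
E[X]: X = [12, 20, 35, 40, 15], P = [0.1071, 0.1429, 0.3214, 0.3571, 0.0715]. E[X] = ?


E[X] = 12*0.1071 + 20*0.1429 + 35*0.3214 + 40*0.3571 + 15*0.0715
= 1.2852 + 2.8580 + 11.2490 + 14.2840 + 1.0725
= 30.7487

E[X] = 30.7487


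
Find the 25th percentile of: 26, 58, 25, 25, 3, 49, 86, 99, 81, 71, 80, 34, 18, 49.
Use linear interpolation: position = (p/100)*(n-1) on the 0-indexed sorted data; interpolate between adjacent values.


Sorted: 3, 18, 25, 25, 26, 34, 49, 49, 58, 71, 80, 81, 86, 99
n = 14
Index = 25/100 * 13 = 3.2500
Lower = data[3] = 25, Upper = data[4] = 26
P25 = 25 + 0.2500*(1) = 25.2500

P25 = 25.2500


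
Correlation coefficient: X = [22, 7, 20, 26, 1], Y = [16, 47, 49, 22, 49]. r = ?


Mean X = 15.2000, Mean Y = 36.6000
SD X = 9.537295, SD Y = 14.513442
Cov = -99.920000
r = -99.920000/(9.537295*14.513442) = -0.7219

r = -0.7219


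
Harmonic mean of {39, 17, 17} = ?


Sum of reciprocals = 1/39 + 1/17 + 1/17 = 0.143288
HM = 3/0.143288 = 20.9368

HM = 20.9368


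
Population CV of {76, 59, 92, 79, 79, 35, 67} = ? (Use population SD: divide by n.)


Mean = 69.5714
SD = 17.0533
CV = (17.0533/69.5714)*100 = 24.5120%

CV = 24.5120%


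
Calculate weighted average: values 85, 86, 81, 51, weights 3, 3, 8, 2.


Numerator = 85*3 + 86*3 + 81*8 + 51*2 = 1263
Denominator = 3 + 3 + 8 + 2 = 16
WM = 1263/16 = 78.9375

WM = 78.9375


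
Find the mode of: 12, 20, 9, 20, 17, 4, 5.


Frequencies: 4:1, 5:1, 9:1, 12:1, 17:1, 20:2
Max frequency = 2
Mode = 20

Mode = 20


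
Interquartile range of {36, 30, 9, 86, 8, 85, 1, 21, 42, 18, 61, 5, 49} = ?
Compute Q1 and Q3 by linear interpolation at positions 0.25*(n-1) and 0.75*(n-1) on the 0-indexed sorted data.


Sorted: 1, 5, 8, 9, 18, 21, 30, 36, 42, 49, 61, 85, 86
Q1 (25th %ile) = 9.0000
Q3 (75th %ile) = 49.0000
IQR = 49.0000 - 9.0000 = 40.0000

IQR = 40.0000


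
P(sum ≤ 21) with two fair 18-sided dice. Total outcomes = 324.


Total outcomes = 18×18 = 324
Favorable (sum ≤ 21): 204
P = 204/324 = 0.6296

P = 0.6296


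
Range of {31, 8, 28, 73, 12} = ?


Max = 73, Min = 8
Range = 73 - 8 = 65

Range = 65


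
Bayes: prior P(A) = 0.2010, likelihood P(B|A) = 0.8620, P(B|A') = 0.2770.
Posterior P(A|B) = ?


P(B) = P(B|A)*P(A) + P(B|A')*P(A')
= 0.8620*0.2010 + 0.2770*0.7990
= 0.173262 + 0.221323 = 0.394585
P(A|B) = 0.173262/0.394585 = 0.4391

P(A|B) = 0.4391


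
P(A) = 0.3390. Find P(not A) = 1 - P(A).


P(not A) = 1 - 0.3390 = 0.6610

P(not A) = 0.6610


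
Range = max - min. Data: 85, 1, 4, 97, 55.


Max = 97, Min = 1
Range = 97 - 1 = 96

Range = 96


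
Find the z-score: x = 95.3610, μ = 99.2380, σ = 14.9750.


z = (95.3610 - 99.2380)/14.9750
= -3.8770/14.9750
= -0.2589

z = -0.2589


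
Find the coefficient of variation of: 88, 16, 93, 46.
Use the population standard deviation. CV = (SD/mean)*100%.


Mean = 60.7500
SD = 31.6336
CV = (31.6336/60.7500)*100 = 52.0718%

CV = 52.0718%


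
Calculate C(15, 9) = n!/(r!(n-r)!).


C(15,9) = 15!/(9! × 6!)
= 1307674368000/(362880 × 720)
= 5005

C(15,9) = 5005


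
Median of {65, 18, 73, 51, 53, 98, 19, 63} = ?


Sorted: 18, 19, 51, 53, 63, 65, 73, 98
n = 8 (even)
Middle values: 53 and 63
Median = (53+63)/2 = 58.0000

Median = 58.0000


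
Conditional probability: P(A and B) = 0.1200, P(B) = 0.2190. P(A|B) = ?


P(A|B) = 0.1200/0.2190 = 0.5479

P(A|B) = 0.5479


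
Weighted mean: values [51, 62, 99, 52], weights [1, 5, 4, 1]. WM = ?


Numerator = 51*1 + 62*5 + 99*4 + 52*1 = 809
Denominator = 1 + 5 + 4 + 1 = 11
WM = 809/11 = 73.5455

WM = 73.5455


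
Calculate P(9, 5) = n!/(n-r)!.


P(9,5) = 9!/4!
= 362880/24
= 15120

P(9,5) = 15120


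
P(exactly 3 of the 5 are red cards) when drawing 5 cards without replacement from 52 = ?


Hypergeometric: P(X=3) = C(26,3)·C(26,2) / C(52,5)
= 2600 × 325 / 2598960
= 845000/2598960 = 0.3251

P = 0.3251


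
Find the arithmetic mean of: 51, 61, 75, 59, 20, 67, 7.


Sum = 51 + 61 + 75 + 59 + 20 + 67 + 7 = 340
n = 7
Mean = 340/7 = 48.5714

Mean = 48.5714


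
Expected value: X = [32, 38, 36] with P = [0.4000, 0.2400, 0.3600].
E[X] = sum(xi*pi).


E[X] = 32*0.4000 + 38*0.2400 + 36*0.3600
= 12.8000 + 9.1200 + 12.9600
= 34.8800

E[X] = 34.8800


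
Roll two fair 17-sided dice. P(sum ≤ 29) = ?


Total outcomes = 17×17 = 289
Favorable (sum ≤ 29): 274
P = 274/289 = 0.9481

P = 0.9481


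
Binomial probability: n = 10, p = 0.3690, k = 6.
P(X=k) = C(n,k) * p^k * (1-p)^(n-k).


C(10,6) = 210
p^6 = 0.002524
(1-p)^4 = 0.158532
P = 210 * 0.002524 * 0.158532 = 0.0840

P(X=6) = 0.0840


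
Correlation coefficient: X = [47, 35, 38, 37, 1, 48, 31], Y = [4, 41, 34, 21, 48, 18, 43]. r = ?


Mean X = 33.8571, Mean Y = 29.8571
SD X = 14.584028, SD Y = 14.788302
Cov = -162.734694
r = -162.734694/(14.584028*14.788302) = -0.7545

r = -0.7545


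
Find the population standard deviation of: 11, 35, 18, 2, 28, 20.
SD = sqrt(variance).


Mean = 19.0000
Variance = 115.3333
SD = sqrt(115.3333) = 10.7393

SD = 10.7393


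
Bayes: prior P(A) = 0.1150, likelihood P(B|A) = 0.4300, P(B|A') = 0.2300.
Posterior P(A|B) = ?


P(B) = P(B|A)*P(A) + P(B|A')*P(A')
= 0.4300*0.1150 + 0.2300*0.8850
= 0.049450 + 0.203550 = 0.253000
P(A|B) = 0.049450/0.253000 = 0.1955

P(A|B) = 0.1955


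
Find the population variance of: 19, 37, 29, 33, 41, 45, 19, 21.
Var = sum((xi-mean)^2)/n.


Mean = 30.5000
Squared deviations: 132.2500, 42.2500, 2.2500, 6.2500, 110.2500, 210.2500, 132.2500, 90.2500
Sum = 726.0000
Variance = 726.0000/8 = 90.7500

Variance = 90.7500


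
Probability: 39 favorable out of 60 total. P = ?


P = 39/60 = 0.6500

P = 0.6500


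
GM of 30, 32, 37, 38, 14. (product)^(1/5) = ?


Product = 30 × 32 × 37 × 38 × 14 = 18896640
GM = 18896640^(1/5) = 28.5284

GM = 28.5284


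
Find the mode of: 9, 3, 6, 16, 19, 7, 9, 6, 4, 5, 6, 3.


Frequencies: 3:2, 4:1, 5:1, 6:3, 7:1, 9:2, 16:1, 19:1
Max frequency = 3
Mode = 6

Mode = 6


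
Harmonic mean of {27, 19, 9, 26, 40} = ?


Sum of reciprocals = 1/27 + 1/19 + 1/9 + 1/26 + 1/40 = 0.264241
HM = 5/0.264241 = 18.9221

HM = 18.9221


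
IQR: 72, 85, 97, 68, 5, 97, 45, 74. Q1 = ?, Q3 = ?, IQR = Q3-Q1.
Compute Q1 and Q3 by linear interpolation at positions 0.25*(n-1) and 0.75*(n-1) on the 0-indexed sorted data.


Sorted: 5, 45, 68, 72, 74, 85, 97, 97
Q1 (25th %ile) = 62.2500
Q3 (75th %ile) = 88.0000
IQR = 88.0000 - 62.2500 = 25.7500

IQR = 25.7500


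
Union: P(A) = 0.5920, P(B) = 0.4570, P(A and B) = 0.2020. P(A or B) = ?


P(A∪B) = 0.5920 + 0.4570 - 0.2020
= 1.0490 - 0.2020
= 0.8470

P(A∪B) = 0.8470


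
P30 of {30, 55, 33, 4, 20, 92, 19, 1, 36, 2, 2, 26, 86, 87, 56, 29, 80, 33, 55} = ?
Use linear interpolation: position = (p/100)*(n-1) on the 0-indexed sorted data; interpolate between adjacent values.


Sorted: 1, 2, 2, 4, 19, 20, 26, 29, 30, 33, 33, 36, 55, 55, 56, 80, 86, 87, 92
n = 19
Index = 30/100 * 18 = 5.4000
Lower = data[5] = 20, Upper = data[6] = 26
P30 = 20 + 0.4000*(6) = 22.4000

P30 = 22.4000


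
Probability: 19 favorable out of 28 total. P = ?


P = 19/28 = 0.6786

P = 0.6786


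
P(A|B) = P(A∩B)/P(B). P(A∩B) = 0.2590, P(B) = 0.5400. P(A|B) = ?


P(A|B) = 0.2590/0.5400 = 0.4796

P(A|B) = 0.4796


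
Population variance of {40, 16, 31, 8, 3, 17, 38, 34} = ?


Mean = 23.3750
Squared deviations: 276.3906, 54.3906, 58.1406, 236.3906, 415.1406, 40.6406, 213.8906, 112.8906
Sum = 1407.8750
Variance = 1407.8750/8 = 175.9844

Variance = 175.9844


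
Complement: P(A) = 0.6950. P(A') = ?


P(not A) = 1 - 0.6950 = 0.3050

P(not A) = 0.3050


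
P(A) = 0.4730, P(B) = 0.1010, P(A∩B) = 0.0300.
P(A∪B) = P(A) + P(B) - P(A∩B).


P(A∪B) = 0.4730 + 0.1010 - 0.0300
= 0.5740 - 0.0300
= 0.5440

P(A∪B) = 0.5440


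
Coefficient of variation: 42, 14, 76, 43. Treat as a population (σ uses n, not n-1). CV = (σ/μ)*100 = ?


Mean = 43.7500
SD = 21.9588
CV = (21.9588/43.7500)*100 = 50.1915%

CV = 50.1915%


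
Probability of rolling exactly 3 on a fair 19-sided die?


Favorable outcomes (roll = 3): 1
Total outcomes = 19
P = 1/19 = 0.0526

P = 0.0526


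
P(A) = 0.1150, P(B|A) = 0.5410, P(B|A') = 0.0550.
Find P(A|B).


P(B) = P(B|A)*P(A) + P(B|A')*P(A')
= 0.5410*0.1150 + 0.0550*0.8850
= 0.062215 + 0.048675 = 0.110890
P(A|B) = 0.062215/0.110890 = 0.5611

P(A|B) = 0.5611


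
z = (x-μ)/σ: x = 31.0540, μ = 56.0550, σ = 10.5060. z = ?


z = (31.0540 - 56.0550)/10.5060
= -25.0010/10.5060
= -2.3797

z = -2.3797


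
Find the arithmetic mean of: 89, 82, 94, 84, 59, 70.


Sum = 89 + 82 + 94 + 84 + 59 + 70 = 478
n = 6
Mean = 478/6 = 79.6667

Mean = 79.6667


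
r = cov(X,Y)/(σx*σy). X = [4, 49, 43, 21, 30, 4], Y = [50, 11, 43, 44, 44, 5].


Mean X = 25.1667, Mean Y = 32.8333
SD X = 17.430019, SD Y = 17.789666
Cov = -17.638889
r = -17.638889/(17.430019*17.789666) = -0.0569

r = -0.0569


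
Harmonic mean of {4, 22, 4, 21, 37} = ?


Sum of reciprocals = 1/4 + 1/22 + 1/4 + 1/21 + 1/37 = 0.620101
HM = 5/0.620101 = 8.0632

HM = 8.0632


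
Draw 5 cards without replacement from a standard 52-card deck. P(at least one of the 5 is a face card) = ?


P(at least one) = 1 - P(none)
P(none) = (40/52) × (39/51) × (38/50) × (37/49) × (36/48) = 0.253181
P(at least one) = 1 - 0.253181 = 0.7468

P = 0.7468


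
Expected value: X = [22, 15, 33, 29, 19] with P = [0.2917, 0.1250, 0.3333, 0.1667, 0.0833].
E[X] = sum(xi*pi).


E[X] = 22*0.2917 + 15*0.1250 + 33*0.3333 + 29*0.1667 + 19*0.0833
= 6.4174 + 1.8750 + 10.9989 + 4.8343 + 1.5827
= 25.7083

E[X] = 25.7083


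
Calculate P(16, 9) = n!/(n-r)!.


P(16,9) = 16!/7!
= 20922789888000/5040
= 4151347200

P(16,9) = 4151347200


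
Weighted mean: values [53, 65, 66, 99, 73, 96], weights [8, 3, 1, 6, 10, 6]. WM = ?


Numerator = 53*8 + 65*3 + 66*1 + 99*6 + 73*10 + 96*6 = 2585
Denominator = 8 + 3 + 1 + 6 + 10 + 6 = 34
WM = 2585/34 = 76.0294

WM = 76.0294


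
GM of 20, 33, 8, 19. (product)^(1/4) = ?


Product = 20 × 33 × 8 × 19 = 100320
GM = 100320^(1/4) = 17.7970

GM = 17.7970


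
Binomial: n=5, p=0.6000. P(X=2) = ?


C(5,2) = 10
p^2 = 0.360000
(1-p)^3 = 0.064000
P = 10 * 0.360000 * 0.064000 = 0.2304

P(X=2) = 0.2304


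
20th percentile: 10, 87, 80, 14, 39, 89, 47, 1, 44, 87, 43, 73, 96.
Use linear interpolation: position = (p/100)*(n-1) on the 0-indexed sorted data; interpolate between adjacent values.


Sorted: 1, 10, 14, 39, 43, 44, 47, 73, 80, 87, 87, 89, 96
n = 13
Index = 20/100 * 12 = 2.4000
Lower = data[2] = 14, Upper = data[3] = 39
P20 = 14 + 0.4000*(25) = 24.0000

P20 = 24.0000


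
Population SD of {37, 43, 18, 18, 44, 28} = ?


Mean = 31.3333
Variance = 115.8889
SD = sqrt(115.8889) = 10.7652

SD = 10.7652


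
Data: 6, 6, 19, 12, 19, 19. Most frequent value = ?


Frequencies: 6:2, 12:1, 19:3
Max frequency = 3
Mode = 19

Mode = 19


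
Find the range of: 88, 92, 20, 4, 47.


Max = 92, Min = 4
Range = 92 - 4 = 88

Range = 88


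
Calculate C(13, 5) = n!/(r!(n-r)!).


C(13,5) = 13!/(5! × 8!)
= 6227020800/(120 × 40320)
= 1287

C(13,5) = 1287


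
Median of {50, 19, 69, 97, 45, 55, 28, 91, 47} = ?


Sorted: 19, 28, 45, 47, 50, 55, 69, 91, 97
n = 9 (odd)
Middle value = 50

Median = 50


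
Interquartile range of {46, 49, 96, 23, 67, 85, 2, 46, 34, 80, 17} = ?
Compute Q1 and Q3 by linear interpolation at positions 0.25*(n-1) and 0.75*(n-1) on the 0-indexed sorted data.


Sorted: 2, 17, 23, 34, 46, 46, 49, 67, 80, 85, 96
Q1 (25th %ile) = 28.5000
Q3 (75th %ile) = 73.5000
IQR = 73.5000 - 28.5000 = 45.0000

IQR = 45.0000


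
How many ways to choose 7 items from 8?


C(8,7) = 8!/(7! × 1!)
= 40320/(5040 × 1)
= 8

C(8,7) = 8


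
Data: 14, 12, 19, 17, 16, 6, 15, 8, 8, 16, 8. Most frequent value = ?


Frequencies: 6:1, 8:3, 12:1, 14:1, 15:1, 16:2, 17:1, 19:1
Max frequency = 3
Mode = 8

Mode = 8


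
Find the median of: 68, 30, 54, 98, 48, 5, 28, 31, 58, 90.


Sorted: 5, 28, 30, 31, 48, 54, 58, 68, 90, 98
n = 10 (even)
Middle values: 48 and 54
Median = (48+54)/2 = 51.0000

Median = 51.0000


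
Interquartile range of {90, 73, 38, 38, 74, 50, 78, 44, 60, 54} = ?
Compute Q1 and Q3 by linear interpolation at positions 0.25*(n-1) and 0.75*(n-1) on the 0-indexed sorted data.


Sorted: 38, 38, 44, 50, 54, 60, 73, 74, 78, 90
Q1 (25th %ile) = 45.5000
Q3 (75th %ile) = 73.7500
IQR = 73.7500 - 45.5000 = 28.2500

IQR = 28.2500


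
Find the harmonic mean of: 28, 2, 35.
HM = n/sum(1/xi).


Sum of reciprocals = 1/28 + 1/2 + 1/35 = 0.564286
HM = 3/0.564286 = 5.3165

HM = 5.3165


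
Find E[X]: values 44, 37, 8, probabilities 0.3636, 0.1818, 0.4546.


E[X] = 44*0.3636 + 37*0.1818 + 8*0.4546
= 15.9984 + 6.7266 + 3.6368
= 26.3618

E[X] = 26.3618


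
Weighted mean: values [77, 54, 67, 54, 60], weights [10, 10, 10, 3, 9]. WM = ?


Numerator = 77*10 + 54*10 + 67*10 + 54*3 + 60*9 = 2682
Denominator = 10 + 10 + 10 + 3 + 9 = 42
WM = 2682/42 = 63.8571

WM = 63.8571


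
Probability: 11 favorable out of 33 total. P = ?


P = 11/33 = 0.3333

P = 0.3333


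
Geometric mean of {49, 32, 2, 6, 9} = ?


Product = 49 × 32 × 2 × 6 × 9 = 169344
GM = 169344^(1/5) = 11.1110

GM = 11.1110


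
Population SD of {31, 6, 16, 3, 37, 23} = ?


Mean = 19.3333
Variance = 152.8889
SD = sqrt(152.8889) = 12.3648

SD = 12.3648


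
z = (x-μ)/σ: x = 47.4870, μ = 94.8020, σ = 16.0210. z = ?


z = (47.4870 - 94.8020)/16.0210
= -47.3150/16.0210
= -2.9533

z = -2.9533


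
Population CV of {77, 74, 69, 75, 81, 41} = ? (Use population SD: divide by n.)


Mean = 69.5000
SD = 13.2382
CV = (13.2382/69.5000)*100 = 19.0478%

CV = 19.0478%


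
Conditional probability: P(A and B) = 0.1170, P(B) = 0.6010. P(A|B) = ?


P(A|B) = 0.1170/0.6010 = 0.1947

P(A|B) = 0.1947


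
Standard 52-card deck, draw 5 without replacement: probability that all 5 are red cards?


P(all red cards) = (26/52) × (25/51) × (24/50) × (23/49) × (22/48)
= 0.0253

P = 0.0253


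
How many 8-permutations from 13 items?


P(13,8) = 13!/5!
= 6227020800/120
= 51891840

P(13,8) = 51891840


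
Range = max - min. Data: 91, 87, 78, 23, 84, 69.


Max = 91, Min = 23
Range = 91 - 23 = 68

Range = 68


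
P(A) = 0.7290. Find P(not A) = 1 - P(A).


P(not A) = 1 - 0.7290 = 0.2710

P(not A) = 0.2710


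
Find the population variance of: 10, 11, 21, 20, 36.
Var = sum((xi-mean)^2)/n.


Mean = 19.6000
Squared deviations: 92.1600, 73.9600, 1.9600, 0.1600, 268.9600
Sum = 437.2000
Variance = 437.2000/5 = 87.4400

Variance = 87.4400


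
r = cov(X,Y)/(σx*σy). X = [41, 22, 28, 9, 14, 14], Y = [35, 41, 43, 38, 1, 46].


Mean X = 21.3333, Mean Y = 34.0000
SD X = 10.734161, SD Y = 15.165751
Cov = 31.500000
r = 31.500000/(10.734161*15.165751) = 0.1935

r = 0.1935


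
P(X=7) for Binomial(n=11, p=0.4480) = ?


C(11,7) = 330
p^7 = 0.003622
(1-p)^4 = 0.092845
P = 330 * 0.003622 * 0.092845 = 0.1110

P(X=7) = 0.1110


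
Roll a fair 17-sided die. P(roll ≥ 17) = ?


Favorable outcomes (roll ≥ 17): 1
Total outcomes = 17
P = 1/17 = 0.0588

P = 0.0588


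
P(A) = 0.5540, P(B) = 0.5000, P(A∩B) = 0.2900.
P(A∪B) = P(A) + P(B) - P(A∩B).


P(A∪B) = 0.5540 + 0.5000 - 0.2900
= 1.0540 - 0.2900
= 0.7640

P(A∪B) = 0.7640


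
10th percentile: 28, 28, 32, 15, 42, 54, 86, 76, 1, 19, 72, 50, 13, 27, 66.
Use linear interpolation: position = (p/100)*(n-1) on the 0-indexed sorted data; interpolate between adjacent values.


Sorted: 1, 13, 15, 19, 27, 28, 28, 32, 42, 50, 54, 66, 72, 76, 86
n = 15
Index = 10/100 * 14 = 1.4000
Lower = data[1] = 13, Upper = data[2] = 15
P10 = 13 + 0.4000*(2) = 13.8000

P10 = 13.8000


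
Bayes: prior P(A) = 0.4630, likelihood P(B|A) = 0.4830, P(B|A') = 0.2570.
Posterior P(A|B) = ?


P(B) = P(B|A)*P(A) + P(B|A')*P(A')
= 0.4830*0.4630 + 0.2570*0.5370
= 0.223629 + 0.138009 = 0.361638
P(A|B) = 0.223629/0.361638 = 0.6184

P(A|B) = 0.6184


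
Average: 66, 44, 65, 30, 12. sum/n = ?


Sum = 66 + 44 + 65 + 30 + 12 = 217
n = 5
Mean = 217/5 = 43.4000

Mean = 43.4000


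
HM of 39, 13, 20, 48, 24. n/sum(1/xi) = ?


Sum of reciprocals = 1/39 + 1/13 + 1/20 + 1/48 + 1/24 = 0.215064
HM = 5/0.215064 = 23.2489

HM = 23.2489


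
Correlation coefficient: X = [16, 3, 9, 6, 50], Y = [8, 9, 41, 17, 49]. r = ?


Mean X = 16.8000, Mean Y = 24.8000
SD X = 17.151093, SD Y = 16.975276
Cov = 198.560000
r = 198.560000/(17.151093*16.975276) = 0.6820

r = 0.6820


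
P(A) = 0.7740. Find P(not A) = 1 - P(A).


P(not A) = 1 - 0.7740 = 0.2260

P(not A) = 0.2260


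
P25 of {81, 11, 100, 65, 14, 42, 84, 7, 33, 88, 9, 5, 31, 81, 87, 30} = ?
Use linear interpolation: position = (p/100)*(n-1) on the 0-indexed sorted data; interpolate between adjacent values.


Sorted: 5, 7, 9, 11, 14, 30, 31, 33, 42, 65, 81, 81, 84, 87, 88, 100
n = 16
Index = 25/100 * 15 = 3.7500
Lower = data[3] = 11, Upper = data[4] = 14
P25 = 11 + 0.7500*(3) = 13.2500

P25 = 13.2500


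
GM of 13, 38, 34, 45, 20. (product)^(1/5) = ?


Product = 13 × 38 × 34 × 45 × 20 = 15116400
GM = 15116400^(1/5) = 27.2828

GM = 27.2828


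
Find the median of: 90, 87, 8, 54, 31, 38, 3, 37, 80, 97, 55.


Sorted: 3, 8, 31, 37, 38, 54, 55, 80, 87, 90, 97
n = 11 (odd)
Middle value = 54

Median = 54


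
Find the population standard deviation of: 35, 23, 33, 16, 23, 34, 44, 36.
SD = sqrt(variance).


Mean = 30.5000
Variance = 71.7500
SD = sqrt(71.7500) = 8.4705

SD = 8.4705


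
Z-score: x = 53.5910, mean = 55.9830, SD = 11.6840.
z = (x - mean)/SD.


z = (53.5910 - 55.9830)/11.6840
= -2.3920/11.6840
= -0.2047

z = -0.2047


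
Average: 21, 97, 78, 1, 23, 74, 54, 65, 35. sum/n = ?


Sum = 21 + 97 + 78 + 1 + 23 + 74 + 54 + 65 + 35 = 448
n = 9
Mean = 448/9 = 49.7778

Mean = 49.7778


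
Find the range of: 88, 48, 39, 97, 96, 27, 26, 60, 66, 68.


Max = 97, Min = 26
Range = 97 - 26 = 71

Range = 71


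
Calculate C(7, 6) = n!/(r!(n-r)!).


C(7,6) = 7!/(6! × 1!)
= 5040/(720 × 1)
= 7

C(7,6) = 7


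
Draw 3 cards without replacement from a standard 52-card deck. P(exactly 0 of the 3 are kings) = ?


Hypergeometric: P(X=0) = C(4,0)·C(48,3) / C(52,3)
= 1 × 17296 / 22100
= 17296/22100 = 0.7826

P = 0.7826


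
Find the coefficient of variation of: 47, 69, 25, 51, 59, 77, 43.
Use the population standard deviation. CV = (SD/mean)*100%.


Mean = 53.0000
SD = 16.0000
CV = (16.0000/53.0000)*100 = 30.1887%

CV = 30.1887%


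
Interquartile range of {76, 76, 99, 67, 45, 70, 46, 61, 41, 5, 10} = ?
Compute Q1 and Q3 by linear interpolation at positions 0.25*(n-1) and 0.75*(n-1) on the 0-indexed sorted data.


Sorted: 5, 10, 41, 45, 46, 61, 67, 70, 76, 76, 99
Q1 (25th %ile) = 43.0000
Q3 (75th %ile) = 73.0000
IQR = 73.0000 - 43.0000 = 30.0000

IQR = 30.0000


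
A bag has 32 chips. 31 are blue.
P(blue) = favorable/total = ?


P = 31/32 = 0.9688

P = 0.9688


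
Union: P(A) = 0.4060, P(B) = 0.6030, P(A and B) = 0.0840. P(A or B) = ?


P(A∪B) = 0.4060 + 0.6030 - 0.0840
= 1.0090 - 0.0840
= 0.9250

P(A∪B) = 0.9250


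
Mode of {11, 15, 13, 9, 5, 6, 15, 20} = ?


Frequencies: 5:1, 6:1, 9:1, 11:1, 13:1, 15:2, 20:1
Max frequency = 2
Mode = 15

Mode = 15


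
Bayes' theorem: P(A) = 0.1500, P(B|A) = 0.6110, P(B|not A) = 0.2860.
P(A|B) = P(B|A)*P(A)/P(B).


P(B) = P(B|A)*P(A) + P(B|A')*P(A')
= 0.6110*0.1500 + 0.2860*0.8500
= 0.091650 + 0.243100 = 0.334750
P(A|B) = 0.091650/0.334750 = 0.2738

P(A|B) = 0.2738


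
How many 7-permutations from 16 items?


P(16,7) = 16!/9!
= 20922789888000/362880
= 57657600

P(16,7) = 57657600


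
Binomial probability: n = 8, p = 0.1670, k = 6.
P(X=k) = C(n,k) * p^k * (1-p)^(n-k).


C(8,6) = 28
p^6 = 2.169196e-05
(1-p)^2 = 0.693889
P = 28 * 2.169196e-05 * 0.693889 = 0.0004

P(X=6) = 0.0004


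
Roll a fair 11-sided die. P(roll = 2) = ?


Favorable outcomes (roll = 2): 1
Total outcomes = 11
P = 1/11 = 0.0909

P = 0.0909


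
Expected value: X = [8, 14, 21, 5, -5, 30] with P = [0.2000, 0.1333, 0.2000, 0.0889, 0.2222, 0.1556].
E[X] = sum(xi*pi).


E[X] = 8*0.2000 + 14*0.1333 + 21*0.2000 + 5*0.0889 - 5*0.2222 + 30*0.1556
= 1.6000 + 1.8662 + 4.2000 + 0.4445 - 1.1110 + 4.6680
= 11.6677

E[X] = 11.6677


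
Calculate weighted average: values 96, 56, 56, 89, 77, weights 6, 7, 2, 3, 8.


Numerator = 96*6 + 56*7 + 56*2 + 89*3 + 77*8 = 1963
Denominator = 6 + 7 + 2 + 3 + 8 = 26
WM = 1963/26 = 75.5000

WM = 75.5000


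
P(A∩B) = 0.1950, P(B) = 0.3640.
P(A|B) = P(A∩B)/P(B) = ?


P(A|B) = 0.1950/0.3640 = 0.5357

P(A|B) = 0.5357


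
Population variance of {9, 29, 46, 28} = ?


Mean = 28.0000
Squared deviations: 361.0000, 1.0000, 324.0000, 0
Sum = 686.0000
Variance = 686.0000/4 = 171.5000

Variance = 171.5000


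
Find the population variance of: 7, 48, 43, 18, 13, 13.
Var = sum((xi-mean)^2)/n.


Mean = 23.6667
Squared deviations: 277.7778, 592.1111, 373.7778, 32.1111, 113.7778, 113.7778
Sum = 1503.3333
Variance = 1503.3333/6 = 250.5556

Variance = 250.5556


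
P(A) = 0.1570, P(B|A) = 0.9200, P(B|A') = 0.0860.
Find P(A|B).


P(B) = P(B|A)*P(A) + P(B|A')*P(A')
= 0.9200*0.1570 + 0.0860*0.8430
= 0.144440 + 0.072498 = 0.216938
P(A|B) = 0.144440/0.216938 = 0.6658

P(A|B) = 0.6658


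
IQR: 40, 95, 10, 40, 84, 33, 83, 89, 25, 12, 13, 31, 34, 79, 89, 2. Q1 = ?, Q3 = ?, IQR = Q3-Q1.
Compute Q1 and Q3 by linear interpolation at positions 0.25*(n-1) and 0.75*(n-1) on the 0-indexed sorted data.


Sorted: 2, 10, 12, 13, 25, 31, 33, 34, 40, 40, 79, 83, 84, 89, 89, 95
Q1 (25th %ile) = 22.0000
Q3 (75th %ile) = 83.2500
IQR = 83.2500 - 22.0000 = 61.2500

IQR = 61.2500


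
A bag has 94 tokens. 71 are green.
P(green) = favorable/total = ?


P = 71/94 = 0.7553

P = 0.7553


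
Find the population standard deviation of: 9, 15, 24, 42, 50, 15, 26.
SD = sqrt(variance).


Mean = 25.8571
Variance = 195.2653
SD = sqrt(195.2653) = 13.9737

SD = 13.9737


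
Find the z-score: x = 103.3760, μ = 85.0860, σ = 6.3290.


z = (103.3760 - 85.0860)/6.3290
= 18.2900/6.3290
= 2.8899

z = 2.8899


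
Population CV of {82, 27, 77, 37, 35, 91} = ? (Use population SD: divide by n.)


Mean = 58.1667
SD = 25.6802
CV = (25.6802/58.1667)*100 = 44.1493%

CV = 44.1493%


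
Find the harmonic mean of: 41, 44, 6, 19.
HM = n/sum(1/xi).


Sum of reciprocals = 1/41 + 1/44 + 1/6 + 1/19 = 0.266416
HM = 4/0.266416 = 15.0141

HM = 15.0141


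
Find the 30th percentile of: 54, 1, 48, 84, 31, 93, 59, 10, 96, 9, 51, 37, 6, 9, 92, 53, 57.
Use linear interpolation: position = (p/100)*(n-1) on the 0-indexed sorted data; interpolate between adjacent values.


Sorted: 1, 6, 9, 9, 10, 31, 37, 48, 51, 53, 54, 57, 59, 84, 92, 93, 96
n = 17
Index = 30/100 * 16 = 4.8000
Lower = data[4] = 10, Upper = data[5] = 31
P30 = 10 + 0.8000*(21) = 26.8000

P30 = 26.8000


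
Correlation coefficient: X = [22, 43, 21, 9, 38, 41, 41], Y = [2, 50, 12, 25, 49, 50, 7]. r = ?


Mean X = 30.7143, Mean Y = 27.8571
SD X = 12.290697, SD Y = 19.967320
Cov = 125.816327
r = 125.816327/(12.290697*19.967320) = 0.5127

r = 0.5127


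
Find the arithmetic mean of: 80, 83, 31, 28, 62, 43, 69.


Sum = 80 + 83 + 31 + 28 + 62 + 43 + 69 = 396
n = 7
Mean = 396/7 = 56.5714

Mean = 56.5714


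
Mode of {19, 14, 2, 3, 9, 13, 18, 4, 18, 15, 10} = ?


Frequencies: 2:1, 3:1, 4:1, 9:1, 10:1, 13:1, 14:1, 15:1, 18:2, 19:1
Max frequency = 2
Mode = 18

Mode = 18


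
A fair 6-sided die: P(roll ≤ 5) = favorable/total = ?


Favorable outcomes (roll ≤ 5): 5
Total outcomes = 6
P = 5/6 = 0.8333

P = 0.8333


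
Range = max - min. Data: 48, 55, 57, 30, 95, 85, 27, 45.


Max = 95, Min = 27
Range = 95 - 27 = 68

Range = 68


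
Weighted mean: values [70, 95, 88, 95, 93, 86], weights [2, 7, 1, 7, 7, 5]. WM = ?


Numerator = 70*2 + 95*7 + 88*1 + 95*7 + 93*7 + 86*5 = 2639
Denominator = 2 + 7 + 1 + 7 + 7 + 5 = 29
WM = 2639/29 = 91.0000

WM = 91.0000


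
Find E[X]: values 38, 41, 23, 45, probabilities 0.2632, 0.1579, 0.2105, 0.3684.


E[X] = 38*0.2632 + 41*0.1579 + 23*0.2105 + 45*0.3684
= 10.0016 + 6.4739 + 4.8415 + 16.5780
= 37.8950

E[X] = 37.8950


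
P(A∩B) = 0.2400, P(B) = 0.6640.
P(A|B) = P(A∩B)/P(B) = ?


P(A|B) = 0.2400/0.6640 = 0.3614

P(A|B) = 0.3614


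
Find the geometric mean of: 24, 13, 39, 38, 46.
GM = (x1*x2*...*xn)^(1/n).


Product = 24 × 13 × 39 × 38 × 46 = 21269664
GM = 21269664^(1/5) = 29.2114

GM = 29.2114


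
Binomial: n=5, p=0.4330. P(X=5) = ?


C(5,5) = 1
p^5 = 0.015221
(1-p)^0 = 1.000000
P = 1 * 0.015221 * 1.000000 = 0.0152

P(X=5) = 0.0152


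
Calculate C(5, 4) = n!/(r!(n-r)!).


C(5,4) = 5!/(4! × 1!)
= 120/(24 × 1)
= 5

C(5,4) = 5


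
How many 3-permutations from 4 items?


P(4,3) = 4!/1!
= 24/1
= 24

P(4,3) = 24


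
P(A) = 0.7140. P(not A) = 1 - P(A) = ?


P(not A) = 1 - 0.7140 = 0.2860

P(not A) = 0.2860


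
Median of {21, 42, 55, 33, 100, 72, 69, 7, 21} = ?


Sorted: 7, 21, 21, 33, 42, 55, 69, 72, 100
n = 9 (odd)
Middle value = 42

Median = 42


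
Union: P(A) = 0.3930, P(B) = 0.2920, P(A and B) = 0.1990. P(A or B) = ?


P(A∪B) = 0.3930 + 0.2920 - 0.1990
= 0.6850 - 0.1990
= 0.4860

P(A∪B) = 0.4860


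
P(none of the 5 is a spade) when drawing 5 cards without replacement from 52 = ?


P(no spades) = (39/52) × (38/51) × (37/50) × (36/49) × (35/48)
= 0.2215

P = 0.2215


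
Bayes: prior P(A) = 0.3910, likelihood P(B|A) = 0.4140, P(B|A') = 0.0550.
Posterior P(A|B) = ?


P(B) = P(B|A)*P(A) + P(B|A')*P(A')
= 0.4140*0.3910 + 0.0550*0.6090
= 0.161874 + 0.033495 = 0.195369
P(A|B) = 0.161874/0.195369 = 0.8286

P(A|B) = 0.8286


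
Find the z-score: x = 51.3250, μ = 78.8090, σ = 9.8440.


z = (51.3250 - 78.8090)/9.8440
= -27.4840/9.8440
= -2.7920

z = -2.7920


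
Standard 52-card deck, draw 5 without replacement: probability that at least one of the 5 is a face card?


P(at least one) = 1 - P(none)
P(none) = (40/52) × (39/51) × (38/50) × (37/49) × (36/48) = 0.253181
P(at least one) = 1 - 0.253181 = 0.7468

P = 0.7468


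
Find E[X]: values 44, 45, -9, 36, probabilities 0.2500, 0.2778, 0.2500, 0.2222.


E[X] = 44*0.2500 + 45*0.2778 - 9*0.2500 + 36*0.2222
= 11.0000 + 12.5010 - 2.2500 + 7.9992
= 29.2502

E[X] = 29.2502


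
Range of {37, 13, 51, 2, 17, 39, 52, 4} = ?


Max = 52, Min = 2
Range = 52 - 2 = 50

Range = 50


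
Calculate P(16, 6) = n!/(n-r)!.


P(16,6) = 16!/10!
= 20922789888000/3628800
= 5765760

P(16,6) = 5765760


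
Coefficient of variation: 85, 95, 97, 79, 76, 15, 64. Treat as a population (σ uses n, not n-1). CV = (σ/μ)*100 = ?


Mean = 73.0000
SD = 25.8954
CV = (25.8954/73.0000)*100 = 35.4731%

CV = 35.4731%


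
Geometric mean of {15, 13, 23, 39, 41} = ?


Product = 15 × 13 × 23 × 39 × 41 = 7171515
GM = 7171515^(1/5) = 23.5029

GM = 23.5029


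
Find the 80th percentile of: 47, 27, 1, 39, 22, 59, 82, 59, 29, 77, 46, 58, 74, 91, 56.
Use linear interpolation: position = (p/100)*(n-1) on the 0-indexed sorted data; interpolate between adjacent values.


Sorted: 1, 22, 27, 29, 39, 46, 47, 56, 58, 59, 59, 74, 77, 82, 91
n = 15
Index = 80/100 * 14 = 11.2000
Lower = data[11] = 74, Upper = data[12] = 77
P80 = 74 + 0.2000*(3) = 74.6000

P80 = 74.6000


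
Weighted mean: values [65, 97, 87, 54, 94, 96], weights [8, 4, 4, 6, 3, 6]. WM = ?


Numerator = 65*8 + 97*4 + 87*4 + 54*6 + 94*3 + 96*6 = 2438
Denominator = 8 + 4 + 4 + 6 + 3 + 6 = 31
WM = 2438/31 = 78.6452

WM = 78.6452


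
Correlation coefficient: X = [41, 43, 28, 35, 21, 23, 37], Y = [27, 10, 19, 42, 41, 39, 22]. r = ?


Mean X = 32.5714, Mean Y = 28.5714
SD X = 8.033095, SD Y = 11.499778
Cov = -57.612245
r = -57.612245/(8.033095*11.499778) = -0.6237

r = -0.6237


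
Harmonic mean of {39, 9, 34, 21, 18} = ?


Sum of reciprocals = 1/39 + 1/9 + 1/34 + 1/21 + 1/18 = 0.269339
HM = 5/0.269339 = 18.5640

HM = 18.5640


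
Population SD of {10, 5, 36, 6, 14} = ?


Mean = 14.2000
Variance = 128.9600
SD = sqrt(128.9600) = 11.3561

SD = 11.3561


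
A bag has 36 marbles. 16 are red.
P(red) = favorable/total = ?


P = 16/36 = 0.4444

P = 0.4444


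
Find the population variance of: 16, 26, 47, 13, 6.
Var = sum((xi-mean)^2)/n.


Mean = 21.6000
Squared deviations: 31.3600, 19.3600, 645.1600, 73.9600, 243.3600
Sum = 1013.2000
Variance = 1013.2000/5 = 202.6400

Variance = 202.6400


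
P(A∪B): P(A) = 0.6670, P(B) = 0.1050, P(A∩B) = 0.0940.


P(A∪B) = 0.6670 + 0.1050 - 0.0940
= 0.7720 - 0.0940
= 0.6780

P(A∪B) = 0.6780


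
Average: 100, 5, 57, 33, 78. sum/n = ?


Sum = 100 + 5 + 57 + 33 + 78 = 273
n = 5
Mean = 273/5 = 54.6000

Mean = 54.6000


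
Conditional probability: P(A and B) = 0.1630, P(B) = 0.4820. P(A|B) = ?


P(A|B) = 0.1630/0.4820 = 0.3382

P(A|B) = 0.3382


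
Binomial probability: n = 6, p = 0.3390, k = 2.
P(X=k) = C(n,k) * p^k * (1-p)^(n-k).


C(6,2) = 15
p^2 = 0.114921
(1-p)^4 = 0.190900
P = 15 * 0.114921 * 0.190900 = 0.3291

P(X=2) = 0.3291


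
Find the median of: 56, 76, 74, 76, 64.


Sorted: 56, 64, 74, 76, 76
n = 5 (odd)
Middle value = 74

Median = 74


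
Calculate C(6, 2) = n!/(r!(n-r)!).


C(6,2) = 6!/(2! × 4!)
= 720/(2 × 24)
= 15

C(6,2) = 15


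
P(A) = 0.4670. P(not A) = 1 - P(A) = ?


P(not A) = 1 - 0.4670 = 0.5330

P(not A) = 0.5330


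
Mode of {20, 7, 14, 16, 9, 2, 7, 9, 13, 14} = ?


Frequencies: 2:1, 7:2, 9:2, 13:1, 14:2, 16:1, 20:1
Max frequency = 2
Mode = 7, 9, 14

Mode = 7, 9, 14


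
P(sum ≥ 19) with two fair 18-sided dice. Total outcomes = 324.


Total outcomes = 18×18 = 324
Favorable (sum ≥ 19): 171
P = 171/324 = 0.5278

P = 0.5278


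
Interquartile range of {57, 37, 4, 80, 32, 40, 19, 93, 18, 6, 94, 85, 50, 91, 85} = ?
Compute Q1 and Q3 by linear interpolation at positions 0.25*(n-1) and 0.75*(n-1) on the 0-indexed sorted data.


Sorted: 4, 6, 18, 19, 32, 37, 40, 50, 57, 80, 85, 85, 91, 93, 94
Q1 (25th %ile) = 25.5000
Q3 (75th %ile) = 85.0000
IQR = 85.0000 - 25.5000 = 59.5000

IQR = 59.5000


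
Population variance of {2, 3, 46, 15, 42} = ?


Mean = 21.6000
Squared deviations: 384.1600, 345.9600, 595.3600, 43.5600, 416.1600
Sum = 1785.2000
Variance = 1785.2000/5 = 357.0400

Variance = 357.0400


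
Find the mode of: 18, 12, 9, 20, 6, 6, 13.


Frequencies: 6:2, 9:1, 12:1, 13:1, 18:1, 20:1
Max frequency = 2
Mode = 6

Mode = 6


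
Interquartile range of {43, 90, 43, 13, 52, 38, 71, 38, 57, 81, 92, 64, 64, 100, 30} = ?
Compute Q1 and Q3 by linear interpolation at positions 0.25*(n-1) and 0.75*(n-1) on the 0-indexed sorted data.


Sorted: 13, 30, 38, 38, 43, 43, 52, 57, 64, 64, 71, 81, 90, 92, 100
Q1 (25th %ile) = 40.5000
Q3 (75th %ile) = 76.0000
IQR = 76.0000 - 40.5000 = 35.5000

IQR = 35.5000


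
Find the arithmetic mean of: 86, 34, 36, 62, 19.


Sum = 86 + 34 + 36 + 62 + 19 = 237
n = 5
Mean = 237/5 = 47.4000

Mean = 47.4000


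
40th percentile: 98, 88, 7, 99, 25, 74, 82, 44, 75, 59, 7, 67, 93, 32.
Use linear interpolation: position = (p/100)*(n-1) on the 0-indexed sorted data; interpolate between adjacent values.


Sorted: 7, 7, 25, 32, 44, 59, 67, 74, 75, 82, 88, 93, 98, 99
n = 14
Index = 40/100 * 13 = 5.2000
Lower = data[5] = 59, Upper = data[6] = 67
P40 = 59 + 0.2000*(8) = 60.6000

P40 = 60.6000


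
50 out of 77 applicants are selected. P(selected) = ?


P = 50/77 = 0.6494

P = 0.6494


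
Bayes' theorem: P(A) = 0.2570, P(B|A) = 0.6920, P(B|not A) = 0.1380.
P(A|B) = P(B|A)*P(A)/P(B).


P(B) = P(B|A)*P(A) + P(B|A')*P(A')
= 0.6920*0.2570 + 0.1380*0.7430
= 0.177844 + 0.102534 = 0.280378
P(A|B) = 0.177844/0.280378 = 0.6343

P(A|B) = 0.6343


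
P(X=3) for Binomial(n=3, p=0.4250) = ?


C(3,3) = 1
p^3 = 0.076766
(1-p)^0 = 1.000000
P = 1 * 0.076766 * 1.000000 = 0.0768

P(X=3) = 0.0768


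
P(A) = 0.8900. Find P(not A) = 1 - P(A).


P(not A) = 1 - 0.8900 = 0.1100

P(not A) = 0.1100


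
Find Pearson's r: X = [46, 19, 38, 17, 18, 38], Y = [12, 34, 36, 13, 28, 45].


Mean X = 29.3333, Mean Y = 28.0000
SD X = 11.657139, SD Y = 12.041595
Cov = 12.166667
r = 12.166667/(11.657139*12.041595) = 0.0867

r = 0.0867


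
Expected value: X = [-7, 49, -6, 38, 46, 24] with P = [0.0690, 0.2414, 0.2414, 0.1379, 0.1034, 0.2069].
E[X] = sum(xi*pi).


E[X] = -7*0.0690 + 49*0.2414 - 6*0.2414 + 38*0.1379 + 46*0.1034 + 24*0.2069
= -0.4830 + 11.8286 - 1.4484 + 5.2402 + 4.7564 + 4.9656
= 24.8594

E[X] = 24.8594


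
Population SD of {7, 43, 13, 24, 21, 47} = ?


Mean = 25.8333
Variance = 214.8056
SD = sqrt(214.8056) = 14.6562

SD = 14.6562


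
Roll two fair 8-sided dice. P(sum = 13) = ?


Total outcomes = 8×8 = 64
Favorable (sum = 13): 4
P = 4/64 = 0.0625

P = 0.0625


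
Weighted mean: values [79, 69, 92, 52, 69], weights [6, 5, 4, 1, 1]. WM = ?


Numerator = 79*6 + 69*5 + 92*4 + 52*1 + 69*1 = 1308
Denominator = 6 + 5 + 4 + 1 + 1 = 17
WM = 1308/17 = 76.9412

WM = 76.9412


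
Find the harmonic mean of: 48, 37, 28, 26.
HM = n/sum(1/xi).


Sum of reciprocals = 1/48 + 1/37 + 1/28 + 1/26 = 0.122036
HM = 4/0.122036 = 32.7772

HM = 32.7772


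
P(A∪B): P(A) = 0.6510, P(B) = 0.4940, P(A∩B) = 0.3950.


P(A∪B) = 0.6510 + 0.4940 - 0.3950
= 1.1450 - 0.3950
= 0.7500

P(A∪B) = 0.7500


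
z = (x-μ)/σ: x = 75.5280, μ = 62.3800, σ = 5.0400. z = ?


z = (75.5280 - 62.3800)/5.0400
= 13.1480/5.0400
= 2.6087

z = 2.6087


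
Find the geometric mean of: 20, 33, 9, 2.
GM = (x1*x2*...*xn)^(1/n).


Product = 20 × 33 × 9 × 2 = 11880
GM = 11880^(1/4) = 10.4401

GM = 10.4401


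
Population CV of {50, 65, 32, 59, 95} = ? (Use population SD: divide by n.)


Mean = 60.2000
SD = 20.6630
CV = (20.6630/60.2000)*100 = 34.3239%

CV = 34.3239%


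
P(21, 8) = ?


P(21,8) = 21!/13!
= 51090942171709440000/6227020800
= 8204716800

P(21,8) = 8204716800


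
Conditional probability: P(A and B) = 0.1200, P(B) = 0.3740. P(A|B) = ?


P(A|B) = 0.1200/0.3740 = 0.3209

P(A|B) = 0.3209


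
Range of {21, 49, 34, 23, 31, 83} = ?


Max = 83, Min = 21
Range = 83 - 21 = 62

Range = 62


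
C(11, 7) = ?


C(11,7) = 11!/(7! × 4!)
= 39916800/(5040 × 24)
= 330

C(11,7) = 330


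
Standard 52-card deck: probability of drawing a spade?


13 spades in 52 cards
P = 13/52 = 0.2500

P = 0.2500


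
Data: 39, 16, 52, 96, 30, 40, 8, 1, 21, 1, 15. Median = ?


Sorted: 1, 1, 8, 15, 16, 21, 30, 39, 40, 52, 96
n = 11 (odd)
Middle value = 21

Median = 21


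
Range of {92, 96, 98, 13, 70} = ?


Max = 98, Min = 13
Range = 98 - 13 = 85

Range = 85


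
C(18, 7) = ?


C(18,7) = 18!/(7! × 11!)
= 6402373705728000/(5040 × 39916800)
= 31824

C(18,7) = 31824


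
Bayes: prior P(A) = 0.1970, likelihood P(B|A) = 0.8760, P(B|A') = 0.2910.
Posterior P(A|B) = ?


P(B) = P(B|A)*P(A) + P(B|A')*P(A')
= 0.8760*0.1970 + 0.2910*0.8030
= 0.172572 + 0.233673 = 0.406245
P(A|B) = 0.172572/0.406245 = 0.4248

P(A|B) = 0.4248


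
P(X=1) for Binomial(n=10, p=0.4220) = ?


C(10,1) = 10
p^1 = 0.422000
(1-p)^9 = 0.007200
P = 10 * 0.422000 * 0.007200 = 0.0304

P(X=1) = 0.0304


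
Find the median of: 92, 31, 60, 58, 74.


Sorted: 31, 58, 60, 74, 92
n = 5 (odd)
Middle value = 60

Median = 60


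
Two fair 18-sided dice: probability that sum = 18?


Total outcomes = 18×18 = 324
Favorable (sum = 18): 17
P = 17/324 = 0.0525

P = 0.0525


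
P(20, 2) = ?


P(20,2) = 20!/18!
= 2432902008176640000/6402373705728000
= 380

P(20,2) = 380


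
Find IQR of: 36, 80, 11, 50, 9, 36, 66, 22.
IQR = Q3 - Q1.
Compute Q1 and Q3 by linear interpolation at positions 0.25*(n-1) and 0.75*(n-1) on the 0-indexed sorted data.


Sorted: 9, 11, 22, 36, 36, 50, 66, 80
Q1 (25th %ile) = 19.2500
Q3 (75th %ile) = 54.0000
IQR = 54.0000 - 19.2500 = 34.7500

IQR = 34.7500


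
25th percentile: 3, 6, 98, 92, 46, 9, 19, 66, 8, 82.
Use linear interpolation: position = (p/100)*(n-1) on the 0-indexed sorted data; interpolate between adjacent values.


Sorted: 3, 6, 8, 9, 19, 46, 66, 82, 92, 98
n = 10
Index = 25/100 * 9 = 2.2500
Lower = data[2] = 8, Upper = data[3] = 9
P25 = 8 + 0.2500*(1) = 8.2500

P25 = 8.2500


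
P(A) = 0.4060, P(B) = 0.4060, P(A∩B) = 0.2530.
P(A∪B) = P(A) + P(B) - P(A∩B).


P(A∪B) = 0.4060 + 0.4060 - 0.2530
= 0.8120 - 0.2530
= 0.5590

P(A∪B) = 0.5590


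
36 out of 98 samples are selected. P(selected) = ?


P = 36/98 = 0.3673

P = 0.3673


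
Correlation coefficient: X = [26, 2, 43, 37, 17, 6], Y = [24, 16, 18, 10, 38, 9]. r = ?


Mean X = 21.8333, Mean Y = 19.1667
SD X = 15.071128, SD Y = 9.805044
Cov = -1.805556
r = -1.805556/(15.071128*9.805044) = -0.0122

r = -0.0122


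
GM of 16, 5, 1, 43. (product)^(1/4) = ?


Product = 16 × 5 × 1 × 43 = 3440
GM = 3440^(1/4) = 7.6584

GM = 7.6584


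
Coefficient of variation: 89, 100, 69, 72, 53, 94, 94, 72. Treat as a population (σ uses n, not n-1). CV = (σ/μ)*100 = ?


Mean = 80.3750
SD = 15.2064
CV = (15.2064/80.3750)*100 = 18.9193%

CV = 18.9193%


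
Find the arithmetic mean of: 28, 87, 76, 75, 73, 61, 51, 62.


Sum = 28 + 87 + 76 + 75 + 73 + 61 + 51 + 62 = 513
n = 8
Mean = 513/8 = 64.1250

Mean = 64.1250


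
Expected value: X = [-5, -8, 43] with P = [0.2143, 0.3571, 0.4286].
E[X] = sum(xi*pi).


E[X] = -5*0.2143 - 8*0.3571 + 43*0.4286
= -1.0715 - 2.8568 + 18.4298
= 14.5015

E[X] = 14.5015
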